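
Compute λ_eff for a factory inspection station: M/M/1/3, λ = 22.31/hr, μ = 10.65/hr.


ρ = 2.0948; P_K = (1−ρ)ρ^3/(1−ρ^4) = 0.551261
λ_eff = λ(1 − P_K) = 22.31·(1 − 0.551261) = 22.31·0.448739 = 10.0114 /hr

Final: 10.0114 /hr


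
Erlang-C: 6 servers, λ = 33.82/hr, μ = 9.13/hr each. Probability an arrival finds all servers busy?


a = λ/μ = 3.7043; ρ = a/6 = 0.6174
P₀ = 0.023217 (from M/M/c formula)
C(c,a) = [a^c/(c!(1−ρ))]·P₀ = [2583.55050/(720·0.3826)]·0.023217
= 9.37811·0.023217 = 0.217732

Final: 0.217732


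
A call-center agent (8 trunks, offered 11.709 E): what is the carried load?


B(8,11.709) = 0.411492 (Erlang-B)
Carried load = a(1 − B) = 11.709·(1 − 0.411492) = 11.709·0.588508 = 6.8908 E

Final: 6.8908 Erlangs


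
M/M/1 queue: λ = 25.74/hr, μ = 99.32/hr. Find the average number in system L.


ρ = λ/μ = 25.74/99.32 = 0.2592
L = ρ/(1−ρ) = 0.2592/(1 − 0.2592) = 0.2592/0.7408 = 0.3498

Final: 0.3498


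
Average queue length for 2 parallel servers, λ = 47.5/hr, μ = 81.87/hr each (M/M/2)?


a = λ/μ = 0.5802; ρ = a/2 = 0.2901
P₀ = 0.550275
Lq = P₀·a^c·ρ / (c!·(1−ρ)²) = 0.550275·0.33662·0.2901/(2·0.50397)
= 0.05331

Final: 0.05331


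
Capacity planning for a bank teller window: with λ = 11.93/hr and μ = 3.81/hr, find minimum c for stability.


Stability requires cμ > λ ⇔ c > λ/μ.
λ/μ = 11.93/3.81 = 3.1312
Minimum integer c = ⌊3.1312⌋ + 1 = 4
Check: 4·3.81 = 15.24 > 11.93, while 3·3.81 = 11.43 ≤ 11.93

Final: 4 servers


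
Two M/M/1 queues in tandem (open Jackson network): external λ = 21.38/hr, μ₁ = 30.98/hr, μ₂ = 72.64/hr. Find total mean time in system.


Each node sees arrival rate λ = 21.38/hr (tandem ⇒ throughput preserved).
W₁ = 1/(μ₁−λ) = 1/(30.98−21.38) = 0.10417 hr
W₂ = 1/(μ₂−λ) = 1/(72.64−21.38) = 0.01951 hr
W_total = W₁ + W₂ = 0.10417 + 0.01951 = 0.12368 hr

Final: 0.12368 hr


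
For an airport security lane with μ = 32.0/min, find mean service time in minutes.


Mean service time = 1/μ = 1/32.0 minute = 0.03125 minute
In minutes: 0.03125 × 1 = 0.03125 min

Final: 0.03125 min


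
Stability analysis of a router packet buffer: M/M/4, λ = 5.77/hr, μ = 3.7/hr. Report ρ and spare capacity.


Total capacity cμ = 4·3.7 = 14.80/hr
ρ = λ/(cμ) = 5.77/14.80 = 0.3899
Stable ⇔ ρ < 1: YES
Spare capacity = cμ − λ = 14.80 − 5.77 = 9.03/hr

Final: ρ = 0.3899; stable; margin = 9.03/hr


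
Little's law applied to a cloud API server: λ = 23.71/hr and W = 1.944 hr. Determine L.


L = λW = 23.71·1.944 = 46.0922

Final: 46.0922


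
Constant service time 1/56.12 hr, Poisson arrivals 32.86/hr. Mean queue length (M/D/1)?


ρ = 32.86/56.12 = 0.5855
M/D/1: Lq = ρ²/(2(1−ρ)) = 0.3428/(2·0.4145) = 0.41360

Final: 0.41360


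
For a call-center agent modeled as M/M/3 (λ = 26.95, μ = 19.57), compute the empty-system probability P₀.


a = λ/μ = 26.95/19.57 = 1.3771; ρ = a/c = 0.4590
Σ_{k=0}^{2} a^k/k! (terms k=0..2) = 1.00000 + 1.37711 + 0.94821 = 3.32532
Tail: a^3/(3!(1−ρ)) = 2.61158/(6·0.5410) = 0.80461
P₀ = 1/(3.32532 + 0.80461) = 1/4.12993 = 0.242135

Final: 0.242135


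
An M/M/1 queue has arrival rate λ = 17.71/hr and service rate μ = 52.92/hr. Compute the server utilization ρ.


ρ = λ/μ = 17.71/52.92 = 0.3347

Final: 0.3347


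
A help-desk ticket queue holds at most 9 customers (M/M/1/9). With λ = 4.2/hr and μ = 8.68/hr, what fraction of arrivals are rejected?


ρ = λ/μ = 4.2/8.68 = 0.4839
P_K = (1−ρ)ρ^K/(1−ρ^(K+1)) = (0.5161·0.001454)/(1 − 0.0007036)
= 0.0007505/0.999296 = 0.0007510

Final: 0.0007510


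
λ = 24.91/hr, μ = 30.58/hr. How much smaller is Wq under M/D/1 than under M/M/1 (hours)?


ρ = 24.91/30.58 = 0.8146
Wq(M/M/1) = ρ/(μ−λ) = 0.8146/5.67 = 0.14367 hr
Wq(M/D/1) = ρ/(2(μ−λ)) = 0.07183 hr
Savings = 0.14367 − 0.07183 = 0.07183 hr

Final: 0.07183 hr


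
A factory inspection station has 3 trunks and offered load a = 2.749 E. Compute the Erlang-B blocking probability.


B(c,a) = (a^c/c!) / Σ_{k=0}^{c} a^k/k!
a^3/3! = 3.462366
Σ terms (k=0..3): 1.00000 + 2.74900 + 3.77850 + 3.46237 = 10.989866
B = 3.462366/10.989866 = 0.315051

Final: 0.315051


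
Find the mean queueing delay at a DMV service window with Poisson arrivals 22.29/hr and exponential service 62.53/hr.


ρ = 22.29/62.53 = 0.3565
Wq = ρ/(μ−λ) = 0.3565/(62.53 − 22.29) = 0.3565/40.24 = 0.008859 hr

Final: 0.008859 hr


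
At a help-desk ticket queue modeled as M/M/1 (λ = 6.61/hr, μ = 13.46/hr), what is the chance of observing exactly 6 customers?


ρ = 6.61/13.46 = 0.4911
P_n = (1−ρ)·ρ^n = (1 − 0.4911)·0.4911^6 = 0.5089·0.014026 = 0.007138

Final: 0.007138


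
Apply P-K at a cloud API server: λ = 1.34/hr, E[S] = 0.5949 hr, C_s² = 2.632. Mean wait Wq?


ρ = λ·E[S] = 1.34·0.5949 = 0.7972
E[S²] = E[S]²(1+C_s²) = 0.5949²·(1+2.632) = 1.285387
Wq = λ·E[S²]/(2(1−ρ)) = 1.34·1.285387/(2·0.2028) = 4.24588 hr

Final: 4.24588 hr


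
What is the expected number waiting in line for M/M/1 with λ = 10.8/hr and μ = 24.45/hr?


ρ = 10.8/24.45 = 0.4417
Lq = ρ²/(1−ρ) = 0.1951/0.5583 = 0.3495

Final: 0.3495


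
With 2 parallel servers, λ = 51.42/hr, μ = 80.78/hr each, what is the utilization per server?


ρ = λ/(cμ) = 51.42/(2·80.78) = 51.42/161.56 = 0.3183

Final: 0.3183


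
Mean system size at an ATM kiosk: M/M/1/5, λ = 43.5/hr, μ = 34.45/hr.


ρ = 43.5/34.45 = 1.2627
L = ρ[1 − (K+1)ρ^K + Kρ^(K+1)] / [(1−ρ)(1−ρ^(K+1))]
Numerator: 1.2627·(1 − 6·3.209964 + 5·4.053220) = 2.533375
Denominator: (-0.2627)·(-3.053220) = 0.802080
L = 2.533375/0.802080 = 3.1585

Final: 3.1585


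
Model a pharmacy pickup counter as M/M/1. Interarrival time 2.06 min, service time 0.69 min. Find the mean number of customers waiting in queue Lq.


λ = 60/2.06 = 29.1262 /hr
μ = 60/0.69 = 86.9565 /hr
ρ = λ/μ = 29.1262/86.9565 = 0.3350
Lq = ρ²/(1−ρ) = 0.1122/0.6650 = 0.1687

Final: 0.1687


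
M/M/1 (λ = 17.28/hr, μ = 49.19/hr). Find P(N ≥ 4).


ρ = 17.28/49.19 = 0.3513
P(N ≥ n) = ρ^n = 0.3513^4 = 0.015229

Final: 0.015229


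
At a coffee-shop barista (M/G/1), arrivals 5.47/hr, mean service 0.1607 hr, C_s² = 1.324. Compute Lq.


ρ = λ·E[S] = 5.47·0.1607 = 0.8790
Lq = ρ²(1+C_s²)/(2(1−ρ)) = 0.7727·(1+1.324)/(2·0.1210)
= 0.7727·2.3240/0.2419 = 7.42218

Final: 7.42218


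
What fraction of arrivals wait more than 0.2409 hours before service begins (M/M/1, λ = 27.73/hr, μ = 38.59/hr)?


ρ = 27.73/38.59 = 0.7186
P(Wq > t) = ρ·e^{−(μ−λ)t} = 0.7186·e^{−2.6162}
= 0.7186·0.073082 = 0.052515

Final: 0.052515


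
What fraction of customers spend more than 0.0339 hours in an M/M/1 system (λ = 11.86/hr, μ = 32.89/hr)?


W ~ Exponential(μ−λ) for M/M/1.
μ − λ = 32.89 − 11.86 = 21.0300
P(W > t) = e^{−(μ−λ)t} = e^{−0.7129} = 0.490212

Final: 0.490212


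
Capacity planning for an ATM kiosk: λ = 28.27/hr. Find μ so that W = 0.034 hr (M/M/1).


W = 1/(μ−λ) ⇒ μ − λ = 1/W = 1/0.034 = 29.4118
μ = λ + 1/W = 28.27 + 29.4118 = 57.6818 per hr

Final: 57.6818 /hr


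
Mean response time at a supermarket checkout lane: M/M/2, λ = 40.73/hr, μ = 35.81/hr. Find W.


a = 1.1374; ρ = 0.5687; P₀ = 0.274944
Lq = P₀·a^c·ρ/(c!(1−ρ)²) = 0.54369
Wq = Lq/λ = 0.54369/40.73 = 0.01335 hr
W = Wq + 1/μ = 0.01335 + 0.02793 = 0.04127 hr

Final: 0.04127 hr


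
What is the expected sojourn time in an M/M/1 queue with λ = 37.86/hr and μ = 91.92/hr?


W = 1/(μ−λ) = 1/(91.92 − 37.86) = 1/54.06 = 0.01850 hr

Final: 0.01850 hr


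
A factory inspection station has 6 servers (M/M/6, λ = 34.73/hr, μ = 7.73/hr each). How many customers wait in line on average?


a = λ/μ = 4.4929; ρ = a/6 = 0.7488
P₀ = 0.009224
Lq = P₀·a^c·ρ / (c!·(1−ρ)²) = 0.009224·8225.29980·0.7488/(720·0.06309)
= 1.25057

Final: 1.25057


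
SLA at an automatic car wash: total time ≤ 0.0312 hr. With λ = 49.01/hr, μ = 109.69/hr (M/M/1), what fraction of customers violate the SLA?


W ~ Exponential(μ−λ) for M/M/1.
μ − λ = 109.69 − 49.01 = 60.6800
P(W > t) = e^{−(μ−λ)t} = e^{−1.8932} = 0.150587

Final: 0.150587


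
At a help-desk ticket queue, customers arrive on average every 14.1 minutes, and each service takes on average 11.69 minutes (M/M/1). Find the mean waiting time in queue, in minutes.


λ = 60/14.1 = 4.2553 /hr
μ = 60/11.69 = 5.1326 /hr
ρ = λ/μ = 4.2553/5.1326 = 0.8291
Wq = ρ/(μ−λ) = 0.8291/(5.1326−4.2553) = 0.94506 hr
In minutes: 0.94506·60 = 56.704 min

Final: 56.704 min


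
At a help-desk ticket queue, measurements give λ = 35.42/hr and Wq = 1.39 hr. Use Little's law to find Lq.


Lq = λWq = 35.42·1.39 = 49.2338

Final: 49.2338


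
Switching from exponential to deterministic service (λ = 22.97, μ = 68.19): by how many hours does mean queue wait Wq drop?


ρ = 22.97/68.19 = 0.3369
Wq(M/M/1) = ρ/(μ−λ) = 0.3369/45.22 = 0.007449 hr
Wq(M/D/1) = ρ/(2(μ−λ)) = 0.003725 hr
Savings = 0.007449 − 0.003725 = 0.003725 hr

Final: 0.003725 hr


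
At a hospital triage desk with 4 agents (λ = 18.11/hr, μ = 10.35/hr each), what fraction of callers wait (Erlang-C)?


a = λ/μ = 1.7498; ρ = a/4 = 0.4374
P₀ = 0.170424 (from M/M/c formula)
C(c,a) = [a^c/(c!(1−ρ))]·P₀ = [9.37373/(24·0.5626)]·0.170424
= 0.69428·0.170424 = 0.118321

Final: 0.118321


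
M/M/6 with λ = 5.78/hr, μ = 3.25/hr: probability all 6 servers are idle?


a = λ/μ = 5.78/3.25 = 1.7785; ρ = a/c = 0.2964
Σ_{k=0}^{5} a^k/k! (terms k=0..5) = 1.00000 + 1.77846 + 1.58146 + 0.93752 + 0.41684 + 0.14827 = 5.86255
Tail: a^6/(6!(1−ρ)) = 31.64221/(720·0.7036) = 0.06246
P₀ = 1/(5.86255 + 0.06246) = 1/5.92501 = 0.168776

Final: 0.168776


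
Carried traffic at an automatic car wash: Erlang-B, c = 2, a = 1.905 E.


B(2,1.905) = 0.384470 (Erlang-B)
Carried load = a(1 − B) = 1.905·(1 − 0.384470) = 1.905·0.615530 = 1.1726 E

Final: 1.1726 Erlangs


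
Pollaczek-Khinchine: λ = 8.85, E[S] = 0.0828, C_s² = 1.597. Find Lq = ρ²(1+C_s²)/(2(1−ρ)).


ρ = λ·E[S] = 8.85·0.0828 = 0.7328
Lq = ρ²(1+C_s²)/(2(1−ρ)) = 0.5370·(1+1.597)/(2·0.2672)
= 0.5370·2.5970/0.5344 = 2.60928

Final: 2.60928


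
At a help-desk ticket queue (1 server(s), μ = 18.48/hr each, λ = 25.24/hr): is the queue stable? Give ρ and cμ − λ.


Total capacity cμ = 1·18.48 = 18.48/hr
ρ = λ/(cμ) = 25.24/18.48 = 1.3658
Stable ⇔ ρ < 1: NO
Spare capacity = cμ − λ = 18.48 − 25.24 = -6.76/hr

Final: ρ = 1.3658; unstable; margin = -6.76/hr


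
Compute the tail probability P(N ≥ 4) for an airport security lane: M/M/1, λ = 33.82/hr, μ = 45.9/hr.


ρ = 33.82/45.9 = 0.7368
P(N ≥ n) = ρ^n = 0.7368^4 = 0.294743

Final: 0.294743


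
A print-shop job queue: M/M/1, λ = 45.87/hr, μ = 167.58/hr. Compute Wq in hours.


ρ = 45.87/167.58 = 0.2737
Wq = ρ/(μ−λ) = 0.2737/(167.58 − 45.87) = 0.2737/121.71 = 0.002249 hr

Final: 0.002249 hr


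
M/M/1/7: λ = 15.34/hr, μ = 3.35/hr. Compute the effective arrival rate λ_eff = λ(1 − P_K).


ρ = 4.5791; P_K = (1−ρ)ρ^7/(1−ρ^8) = 0.781621
λ_eff = λ(1 − P_K) = 15.34·(1 − 0.781621) = 15.34·0.218379 = 3.3499 /hr

Final: 3.3499 /hr


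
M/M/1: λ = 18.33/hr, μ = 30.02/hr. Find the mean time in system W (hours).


W = 1/(μ−λ) = 1/(30.02 − 18.33) = 1/11.69 = 0.08554 hr

Final: 0.08554 hr


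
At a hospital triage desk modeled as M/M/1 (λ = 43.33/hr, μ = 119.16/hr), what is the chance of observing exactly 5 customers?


ρ = 43.33/119.16 = 0.3636
P_n = (1−ρ)·ρ^n = (1 − 0.3636)·0.3636^5 = 0.6364·0.006358 = 0.004046

Final: 0.004046


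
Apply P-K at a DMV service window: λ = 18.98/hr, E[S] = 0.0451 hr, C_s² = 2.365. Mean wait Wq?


ρ = λ·E[S] = 18.98·0.0451 = 0.8560
E[S²] = E[S]²(1+C_s²) = 0.0451²·(1+2.365) = 0.006844
Wq = λ·E[S²]/(2(1−ρ)) = 18.98·0.006844/(2·0.1440) = 0.45106 hr

Final: 0.45106 hr


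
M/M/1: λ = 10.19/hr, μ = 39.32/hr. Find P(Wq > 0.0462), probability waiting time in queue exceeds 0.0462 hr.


ρ = 10.19/39.32 = 0.2592
P(Wq > t) = ρ·e^{−(μ−λ)t} = 0.2592·e^{−1.3458}
= 0.2592·0.260330 = 0.067466

Final: 0.067466


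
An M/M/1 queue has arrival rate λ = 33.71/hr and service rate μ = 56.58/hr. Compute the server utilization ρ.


ρ = λ/μ = 33.71/56.58 = 0.5958

Final: 0.5958


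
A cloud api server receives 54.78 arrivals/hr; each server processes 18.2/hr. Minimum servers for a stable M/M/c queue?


Stability requires cμ > λ ⇔ c > λ/μ.
λ/μ = 54.78/18.2 = 3.0099
Minimum integer c = ⌊3.0099⌋ + 1 = 4
Check: 4·18.2 = 72.80 > 54.78, while 3·18.2 = 54.60 ≤ 54.78

Final: 4 servers


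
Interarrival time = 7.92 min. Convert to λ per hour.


λ = 1/(interarrival time) in consistent units.
1 hour = 60 min, so λ = 60/7.92 = 7.5758 per hour

Final: 7.5758 /hr


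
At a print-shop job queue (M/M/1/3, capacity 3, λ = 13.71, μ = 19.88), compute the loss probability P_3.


ρ = λ/μ = 13.71/19.88 = 0.6896
P_K = (1−ρ)ρ^K/(1−ρ^(K+1)) = (0.3104·0.327992)/(1 − 0.226196)
= 0.101796/0.773804 = 0.131553

Final: 0.131553


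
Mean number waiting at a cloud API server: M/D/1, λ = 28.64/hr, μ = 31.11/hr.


ρ = 28.64/31.11 = 0.9206
M/D/1: Lq = ρ²/(2(1−ρ)) = 0.8475/(2·0.07940) = 5.33727

Final: 5.33727


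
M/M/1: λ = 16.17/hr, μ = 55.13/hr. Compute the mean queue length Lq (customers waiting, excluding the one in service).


ρ = 16.17/55.13 = 0.2933
Lq = ρ²/(1−ρ) = 0.08603/0.7067 = 0.1217

Final: 0.1217


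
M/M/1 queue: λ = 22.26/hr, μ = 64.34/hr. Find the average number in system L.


ρ = λ/μ = 22.26/64.34 = 0.3460
L = ρ/(1−ρ) = 0.3460/(1 − 0.3460) = 0.3460/0.6540 = 0.5290

Final: 0.5290


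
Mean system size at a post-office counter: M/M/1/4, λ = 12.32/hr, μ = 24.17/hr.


ρ = 12.32/24.17 = 0.5097
L = ρ[1 − (K+1)ρ^K + Kρ^(K+1)] / [(1−ρ)(1−ρ^(K+1))]
Numerator: 0.5097·(1 − 5·0.067505 + 4·0.034409) = 0.407834
Denominator: (0.4903)·(0.965591) = 0.473407
L = 0.407834/0.473407 = 0.8615

Final: 0.8615


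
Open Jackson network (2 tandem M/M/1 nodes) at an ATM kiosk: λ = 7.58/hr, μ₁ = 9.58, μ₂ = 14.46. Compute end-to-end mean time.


Each node sees arrival rate λ = 7.58/hr (tandem ⇒ throughput preserved).
W₁ = 1/(μ₁−λ) = 1/(9.58−7.58) = 0.50000 hr
W₂ = 1/(μ₂−λ) = 1/(14.46−7.58) = 0.14535 hr
W_total = W₁ + W₂ = 0.50000 + 0.14535 = 0.64535 hr

Final: 0.64535 hr


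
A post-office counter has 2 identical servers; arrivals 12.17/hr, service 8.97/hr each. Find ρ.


ρ = λ/(cμ) = 12.17/(2·8.97) = 12.17/17.94 = 0.6784

Final: 0.6784


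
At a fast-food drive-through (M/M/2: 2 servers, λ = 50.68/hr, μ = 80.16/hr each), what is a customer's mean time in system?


a = 0.6322; ρ = 0.3161; P₀ = 0.519621
Lq = P₀·a^c·ρ/(c!(1−ρ)²) = 0.07019
Wq = Lq/λ = 0.07019/50.68 = 0.001385 hr
W = Wq + 1/μ = 0.001385 + 0.01248 = 0.01386 hr

Final: 0.01386 hr


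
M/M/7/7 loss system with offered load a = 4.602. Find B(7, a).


B(c,a) = (a^c/c!) / Σ_{k=0}^{c} a^k/k!
a^7/7! = 8.673528
Σ terms (k=0..7): 1.00000 + 4.60200 + 10.58920 + 16.24384 + 18.68853 + 17.20093 + 13.19311 + 8.67353 = 90.191135
B = 8.673528/90.191135 = 0.096168

Final: 0.096168


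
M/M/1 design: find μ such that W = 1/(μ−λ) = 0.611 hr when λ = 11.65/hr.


W = 1/(μ−λ) ⇒ μ − λ = 1/W = 1/0.611 = 1.6367
μ = λ + 1/W = 11.65 + 1.6367 = 13.2867 per hr

Final: 13.2867 /hr


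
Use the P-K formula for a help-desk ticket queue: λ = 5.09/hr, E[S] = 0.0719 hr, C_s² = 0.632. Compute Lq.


ρ = λ·E[S] = 5.09·0.0719 = 0.3660
Lq = ρ²(1+C_s²)/(2(1−ρ)) = 0.1339·(1+0.632)/(2·0.6340)
= 0.1339·1.6320/1.2681 = 0.17238

Final: 0.17238


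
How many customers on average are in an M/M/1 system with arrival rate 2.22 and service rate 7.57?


ρ = λ/μ = 2.22/7.57 = 0.2933
L = ρ/(1−ρ) = 0.2933/(1 − 0.2933) = 0.2933/0.7067 = 0.4150

Final: 0.4150


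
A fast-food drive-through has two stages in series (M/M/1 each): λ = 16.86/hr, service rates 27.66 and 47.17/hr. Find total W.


Each node sees arrival rate λ = 16.86/hr (tandem ⇒ throughput preserved).
W₁ = 1/(μ₁−λ) = 1/(27.66−16.86) = 0.09259 hr
W₂ = 1/(μ₂−λ) = 1/(47.17−16.86) = 0.03299 hr
W_total = W₁ + W₂ = 0.09259 + 0.03299 = 0.12559 hr

Final: 0.12559 hr


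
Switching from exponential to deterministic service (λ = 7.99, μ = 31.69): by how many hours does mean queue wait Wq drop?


ρ = 7.99/31.69 = 0.2521
Wq(M/M/1) = ρ/(μ−λ) = 0.2521/23.70 = 0.01064 hr
Wq(M/D/1) = ρ/(2(μ−λ)) = 0.005319 hr
Savings = 0.01064 − 0.005319 = 0.005319 hr

Final: 0.005319 hr


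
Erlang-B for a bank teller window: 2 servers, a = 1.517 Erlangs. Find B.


B(c,a) = (a^c/c!) / Σ_{k=0}^{c} a^k/k!
a^2/2! = 1.150644
Σ terms (k=0..2): 1.00000 + 1.51700 + 1.15064 = 3.667644
B = 1.150644/3.667644 = 0.313728

Final: 0.313728


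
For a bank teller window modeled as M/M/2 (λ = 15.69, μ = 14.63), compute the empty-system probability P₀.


a = λ/μ = 15.69/14.63 = 1.0725; ρ = a/c = 0.5362
Σ_{k=0}^{1} a^k/k! (terms k=0..1) = 1.00000 + 1.07245 = 2.07245
Tail: a^2/(2!(1−ρ)) = 1.15016/(2·0.4638) = 1.24000
P₀ = 1/(2.07245 + 1.24000) = 1/3.31245 = 0.301891

Final: 0.301891


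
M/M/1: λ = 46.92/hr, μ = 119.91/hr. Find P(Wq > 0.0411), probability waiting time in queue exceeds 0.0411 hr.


ρ = 46.92/119.91 = 0.3913
P(Wq > t) = ρ·e^{−(μ−λ)t} = 0.3913·e^{−2.9999}
= 0.3913·0.049793 = 0.019484

Final: 0.019484


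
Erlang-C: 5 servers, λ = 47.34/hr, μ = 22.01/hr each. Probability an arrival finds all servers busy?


a = λ/μ = 2.1508; ρ = a/5 = 0.4302
P₀ = 0.115113 (from M/M/c formula)
C(c,a) = [a^c/(c!(1−ρ))]·P₀ = [46.03001/(120·0.5698)]·0.115113
= 0.67315·0.115113 = 0.077489

Final: 0.077489


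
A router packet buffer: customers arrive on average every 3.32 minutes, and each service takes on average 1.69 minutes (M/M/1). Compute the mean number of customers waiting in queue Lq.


λ = 60/3.32 = 18.0723 /hr
μ = 60/1.69 = 35.5030 /hr
ρ = λ/μ = 18.0723/35.5030 = 0.5090
Lq = ρ²/(1−ρ) = 0.2591/0.4910 = 0.5278

Final: 0.5278


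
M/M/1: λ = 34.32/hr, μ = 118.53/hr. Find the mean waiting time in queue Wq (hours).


ρ = 34.32/118.53 = 0.2895
Wq = ρ/(μ−λ) = 0.2895/(118.53 − 34.32) = 0.2895/84.21 = 0.003438 hr

Final: 0.003438 hr


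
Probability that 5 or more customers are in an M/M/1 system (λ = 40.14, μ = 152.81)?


ρ = 40.14/152.81 = 0.2627
P(N ≥ n) = ρ^n = 0.2627^5 = 0.001251

Final: 0.001251


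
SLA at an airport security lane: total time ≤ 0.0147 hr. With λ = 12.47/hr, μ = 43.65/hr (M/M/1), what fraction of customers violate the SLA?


W ~ Exponential(μ−λ) for M/M/1.
μ − λ = 43.65 − 12.47 = 31.1800
P(W > t) = e^{−(μ−λ)t} = e^{−0.4583} = 0.632329

Final: 0.632329


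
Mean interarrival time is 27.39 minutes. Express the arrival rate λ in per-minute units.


λ = 1/(interarrival time) in consistent units.
1 minute = 1 min, so λ = 1/27.39 = 0.03651 per minute

Final: 0.03651 /min


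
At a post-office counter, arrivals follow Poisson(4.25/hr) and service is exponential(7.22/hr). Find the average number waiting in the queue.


ρ = 4.25/7.22 = 0.5886
Lq = ρ²/(1−ρ) = 0.3465/0.4114 = 0.8423

Final: 0.8423


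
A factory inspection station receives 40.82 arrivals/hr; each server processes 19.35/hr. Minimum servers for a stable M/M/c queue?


Stability requires cμ > λ ⇔ c > λ/μ.
λ/μ = 40.82/19.35 = 2.1096
Minimum integer c = ⌊2.1096⌋ + 1 = 3
Check: 3·19.35 = 58.05 > 40.82, while 2·19.35 = 38.70 ≤ 40.82

Final: 3 servers


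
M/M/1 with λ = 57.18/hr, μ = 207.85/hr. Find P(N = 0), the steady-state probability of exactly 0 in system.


ρ = 57.18/207.85 = 0.2751
P_n = (1−ρ)·ρ^n = (1 − 0.2751)·0.2751^0 = 0.7249·1.000000 = 0.724898

Final: 0.724898


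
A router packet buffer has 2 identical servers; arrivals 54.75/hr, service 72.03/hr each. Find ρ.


ρ = λ/(cμ) = 54.75/(2·72.03) = 54.75/144.06 = 0.3800

Final: 0.3800


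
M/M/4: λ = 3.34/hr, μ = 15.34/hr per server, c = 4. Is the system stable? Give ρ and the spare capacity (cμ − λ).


Total capacity cμ = 4·15.34 = 61.36/hr
ρ = λ/(cμ) = 3.34/61.36 = 0.05443
Stable ⇔ ρ < 1: YES
Spare capacity = cμ − λ = 61.36 − 3.34 = 58.02/hr

Final: ρ = 0.05443; stable; margin = 58.02/hr


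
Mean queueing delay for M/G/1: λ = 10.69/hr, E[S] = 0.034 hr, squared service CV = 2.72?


ρ = λ·E[S] = 10.69·0.034 = 0.3635
E[S²] = E[S]²(1+C_s²) = 0.034²·(1+2.72) = 0.004300
Wq = λ·E[S²]/(2(1−ρ)) = 10.69·0.004300/(2·0.6365) = 0.03611 hr

Final: 0.03611 hr


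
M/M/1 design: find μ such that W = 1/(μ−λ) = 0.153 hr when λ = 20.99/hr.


W = 1/(μ−λ) ⇒ μ − λ = 1/W = 1/0.153 = 6.5359
μ = λ + 1/W = 20.99 + 6.5359 = 27.5259 per hr

Final: 27.5259 /hr


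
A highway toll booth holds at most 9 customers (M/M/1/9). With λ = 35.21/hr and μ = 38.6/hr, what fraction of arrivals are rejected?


ρ = λ/μ = 35.21/38.6 = 0.9122
P_K = (1−ρ)ρ^K/(1−ρ^(K+1)) = (0.08782·0.437229)/(1 − 0.398829)
= 0.038399/0.601171 = 0.063874

Final: 0.063874


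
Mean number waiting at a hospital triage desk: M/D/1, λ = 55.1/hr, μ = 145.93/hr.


ρ = 55.1/145.93 = 0.3776
M/D/1: Lq = ρ²/(2(1−ρ)) = 0.1426/(2·0.6224) = 0.11452

Final: 0.11452


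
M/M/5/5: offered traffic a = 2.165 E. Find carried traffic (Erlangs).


B(5,2.165) = 0.046568 (Erlang-B)
Carried load = a(1 − B) = 2.165·(1 − 0.046568) = 2.165·0.953432 = 2.0642 E

Final: 2.0642 Erlangs


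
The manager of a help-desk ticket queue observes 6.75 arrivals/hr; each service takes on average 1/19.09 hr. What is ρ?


ρ = λ/μ = 6.75/19.09 = 0.3536

Final: 0.3536


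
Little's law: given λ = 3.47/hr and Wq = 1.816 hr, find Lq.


Lq = λWq = 3.47·1.816 = 6.3015

Final: 6.3015


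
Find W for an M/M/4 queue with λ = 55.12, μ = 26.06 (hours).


a = 2.1151; ρ = 0.5288; P₀ = 0.114959
Lq = P₀·a^c·ρ/(c!(1−ρ)²) = 0.22830
Wq = Lq/λ = 0.22830/55.12 = 0.004142 hr
W = Wq + 1/μ = 0.004142 + 0.03837 = 0.04251 hr

Final: 0.04251 hr


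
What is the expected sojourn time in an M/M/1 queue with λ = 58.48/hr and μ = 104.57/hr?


W = 1/(μ−λ) = 1/(104.57 − 58.48) = 1/46.09 = 0.02170 hr

Final: 0.02170 hr


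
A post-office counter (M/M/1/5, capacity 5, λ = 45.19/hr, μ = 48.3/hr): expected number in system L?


ρ = 45.19/48.3 = 0.9356
L = ρ[1 − (K+1)ρ^K + Kρ^(K+1)] / [(1−ρ)(1−ρ^(K+1))]
Numerator: 0.9356·(1 − 6·0.716929 + 5·0.670766) = 0.048894
Denominator: (0.06439)·(0.329234) = 0.021199
L = 0.048894/0.021199 = 2.3064

Final: 2.3064


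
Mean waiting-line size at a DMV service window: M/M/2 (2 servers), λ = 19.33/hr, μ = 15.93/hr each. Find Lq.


a = λ/μ = 1.2134; ρ = a/2 = 0.6067
P₀ = 0.244774
Lq = P₀·a^c·ρ / (c!·(1−ρ)²) = 0.244774·1.47242·0.6067/(2·0.15467)
= 0.70688

Final: 0.70688


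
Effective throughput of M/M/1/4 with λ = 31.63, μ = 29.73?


ρ = 1.0639; P_K = (1−ρ)ρ^4/(1−ρ^5) = 0.225514
λ_eff = λ(1 − P_K) = 31.63·(1 − 0.225514) = 31.63·0.774486 = 24.4970 /hr

Final: 24.4970 /hr


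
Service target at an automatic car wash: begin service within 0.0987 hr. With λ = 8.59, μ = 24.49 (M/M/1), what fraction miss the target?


ρ = 8.59/24.49 = 0.3508
P(Wq > t) = ρ·e^{−(μ−λ)t} = 0.3508·e^{−1.5693}
= 0.3508·0.208185 = 0.073022

Final: 0.073022


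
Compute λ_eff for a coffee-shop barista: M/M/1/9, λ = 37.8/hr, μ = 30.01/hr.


ρ = 1.2596; P_K = (1−ρ)ρ^9/(1−ρ^10) = 0.228851
λ_eff = λ(1 − P_K) = 37.8·(1 − 0.228851) = 37.8·0.771149 = 29.1494 /hr

Final: 29.1494 /hr


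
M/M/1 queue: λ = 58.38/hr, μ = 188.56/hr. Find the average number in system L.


ρ = λ/μ = 58.38/188.56 = 0.3096
L = ρ/(1−ρ) = 0.3096/(1 − 0.3096) = 0.3096/0.6904 = 0.4485

Final: 0.4485


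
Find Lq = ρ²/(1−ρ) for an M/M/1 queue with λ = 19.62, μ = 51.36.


ρ = 19.62/51.36 = 0.3820
Lq = ρ²/(1−ρ) = 0.1459/0.6180 = 0.2361

Final: 0.2361


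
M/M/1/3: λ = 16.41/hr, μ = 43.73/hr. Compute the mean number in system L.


ρ = 16.41/43.73 = 0.3753
L = ρ[1 − (K+1)ρ^K + Kρ^(K+1)] / [(1−ρ)(1−ρ^(K+1))]
Numerator: 0.3753·(1 − 4·0.052843 + 3·0.019830) = 0.318262
Denominator: (0.6247)·(0.980170) = 0.612354
L = 0.318262/0.612354 = 0.5197

Final: 0.5197


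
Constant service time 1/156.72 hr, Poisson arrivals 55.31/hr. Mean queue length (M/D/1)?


ρ = 55.31/156.72 = 0.3529
M/D/1: Lq = ρ²/(2(1−ρ)) = 0.1246/(2·0.6471) = 0.09624

Final: 0.09624


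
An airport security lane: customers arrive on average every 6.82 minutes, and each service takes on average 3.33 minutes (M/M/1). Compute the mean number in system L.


λ = 60/6.82 = 8.7977 /hr
μ = 60/3.33 = 18.0180 /hr
ρ = λ/μ = 8.7977/18.0180 = 0.4883
L = ρ/(1−ρ) = 0.4883/0.5117 = 0.9542

Final: 0.9542


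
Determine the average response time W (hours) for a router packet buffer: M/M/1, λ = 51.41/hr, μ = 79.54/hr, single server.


W = 1/(μ−λ) = 1/(79.54 − 51.41) = 1/28.13 = 0.03555 hr

Final: 0.03555 hr


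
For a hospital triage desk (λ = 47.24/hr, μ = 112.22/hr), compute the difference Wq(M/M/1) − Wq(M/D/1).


ρ = 47.24/112.22 = 0.4210
Wq(M/M/1) = ρ/(μ−λ) = 0.4210/64.98 = 0.006478 hr
Wq(M/D/1) = ρ/(2(μ−λ)) = 0.003239 hr
Savings = 0.006478 − 0.003239 = 0.003239 hr

Final: 0.003239 hr


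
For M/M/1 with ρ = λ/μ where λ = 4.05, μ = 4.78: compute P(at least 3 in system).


ρ = 4.05/4.78 = 0.8473
P(N ≥ n) = ρ^n = 0.8473^3 = 0.608249

Final: 0.608249


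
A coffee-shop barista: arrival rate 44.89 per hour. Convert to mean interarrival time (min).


Mean interarrival time = 1/λ = 1/44.89 hour = 0.02228 hour
In minutes: 0.02228 × 60 = 1.3366 min

Final: 1.3366 min


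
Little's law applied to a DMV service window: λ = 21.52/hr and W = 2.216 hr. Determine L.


L = λW = 21.52·2.216 = 47.6883

Final: 47.6883


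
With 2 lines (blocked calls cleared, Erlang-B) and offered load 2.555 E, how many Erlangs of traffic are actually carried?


B(2,2.555) = 0.478664 (Erlang-B)
Carried load = a(1 − B) = 2.555·(1 − 0.478664) = 2.555·0.521336 = 1.3320 E

Final: 1.3320 Erlangs


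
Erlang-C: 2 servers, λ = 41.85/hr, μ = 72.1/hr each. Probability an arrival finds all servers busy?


a = λ/μ = 0.5804; ρ = a/2 = 0.2902
P₀ = 0.550121 (from M/M/c formula)
C(c,a) = [a^c/(c!(1−ρ))]·P₀ = [0.33692/(2·0.7098)]·0.550121
= 0.23734·0.550121 = 0.130565

Final: 0.130565


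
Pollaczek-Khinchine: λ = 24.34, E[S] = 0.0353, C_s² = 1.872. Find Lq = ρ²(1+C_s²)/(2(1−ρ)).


ρ = λ·E[S] = 24.34·0.0353 = 0.8592
Lq = ρ²(1+C_s²)/(2(1−ρ)) = 0.7382·(1+1.872)/(2·0.1408)
= 0.7382·2.8720/0.2816 = 7.52919

Final: 7.52919


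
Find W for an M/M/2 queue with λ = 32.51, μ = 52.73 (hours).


a = 0.6165; ρ = 0.3083; P₀ = 0.528738
Lq = P₀·a^c·ρ/(c!(1−ρ)²) = 0.06474
Wq = Lq/λ = 0.06474/32.51 = 0.001991 hr
W = Wq + 1/μ = 0.001991 + 0.01896 = 0.02096 hr

Final: 0.02096 hr


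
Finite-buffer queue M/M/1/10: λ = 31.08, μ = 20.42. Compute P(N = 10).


ρ = λ/μ = 31.08/20.42 = 1.5220
P_K = (1−ρ)ρ^K/(1−ρ^(K+1)) = (-0.5220·66.719491)/(1 − 101.549548)
= -34.830057/-100.549548 = 0.346397

Final: 0.346397


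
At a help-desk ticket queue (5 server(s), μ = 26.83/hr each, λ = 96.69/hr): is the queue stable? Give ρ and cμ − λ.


Total capacity cμ = 5·26.83 = 134.15/hr
ρ = λ/(cμ) = 96.69/134.15 = 0.7208
Stable ⇔ ρ < 1: YES
Spare capacity = cμ − λ = 134.15 − 96.69 = 37.46/hr

Final: ρ = 0.7208; stable; margin = 37.46/hr


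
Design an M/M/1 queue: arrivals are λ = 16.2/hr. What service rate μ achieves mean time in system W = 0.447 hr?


W = 1/(μ−λ) ⇒ μ − λ = 1/W = 1/0.447 = 2.2371
μ = λ + 1/W = 16.2 + 2.2371 = 18.4371 per hr

Final: 18.4371 /hr


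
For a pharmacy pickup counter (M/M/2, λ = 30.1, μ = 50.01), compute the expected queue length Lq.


a = λ/μ = 0.6019; ρ = a/2 = 0.3009
P₀ = 0.537350
Lq = P₀·a^c·ρ / (c!·(1−ρ)²) = 0.537350·0.36226·0.3009/(2·0.48869)
= 0.05994

Final: 0.05994


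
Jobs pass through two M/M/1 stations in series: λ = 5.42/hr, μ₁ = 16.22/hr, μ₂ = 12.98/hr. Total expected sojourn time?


Each node sees arrival rate λ = 5.42/hr (tandem ⇒ throughput preserved).
W₁ = 1/(μ₁−λ) = 1/(16.22−5.42) = 0.09259 hr
W₂ = 1/(μ₂−λ) = 1/(12.98−5.42) = 0.13228 hr
W_total = W₁ + W₂ = 0.09259 + 0.13228 = 0.22487 hr

Final: 0.22487 hr


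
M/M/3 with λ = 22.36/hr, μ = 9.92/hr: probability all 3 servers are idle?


a = λ/μ = 22.36/9.92 = 2.2540; ρ = a/c = 0.7513
Σ_{k=0}^{2} a^k/k! (terms k=0..2) = 1.00000 + 2.25403 + 2.54033 = 5.79436
Tail: a^3/(3!(1−ρ)) = 11.45197/(6·0.2487) = 7.67592
P₀ = 1/(5.79436 + 7.67592) = 1/13.47028 = 0.074238

Final: 0.074238


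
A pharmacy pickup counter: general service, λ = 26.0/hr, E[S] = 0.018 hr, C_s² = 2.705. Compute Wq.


ρ = λ·E[S] = 26.0·0.018 = 0.4680
E[S²] = E[S]²(1+C_s²) = 0.018²·(1+2.705) = 0.001200
Wq = λ·E[S²]/(2(1−ρ)) = 26.0·0.001200/(2·0.5320) = 0.02933 hr

Final: 0.02933 hr


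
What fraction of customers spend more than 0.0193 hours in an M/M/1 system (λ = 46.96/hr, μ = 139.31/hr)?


W ~ Exponential(μ−λ) for M/M/1.
μ − λ = 139.31 − 46.96 = 92.3500
P(W > t) = e^{−(μ−λ)t} = e^{−1.7824} = 0.168241

Final: 0.168241


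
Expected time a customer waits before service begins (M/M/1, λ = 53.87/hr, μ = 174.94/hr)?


ρ = 53.87/174.94 = 0.3079
Wq = ρ/(μ−λ) = 0.3079/(174.94 − 53.87) = 0.3079/121.07 = 0.002543 hr

Final: 0.002543 hr


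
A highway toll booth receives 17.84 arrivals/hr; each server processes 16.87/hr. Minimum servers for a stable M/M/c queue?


Stability requires cμ > λ ⇔ c > λ/μ.
λ/μ = 17.84/16.87 = 1.0575
Minimum integer c = ⌊1.0575⌋ + 1 = 2
Check: 2·16.87 = 33.74 > 17.84, while 1·16.87 = 16.87 ≤ 17.84

Final: 2 servers


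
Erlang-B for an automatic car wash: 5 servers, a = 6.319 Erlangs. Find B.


B(c,a) = (a^c/c!) / Σ_{k=0}^{c} a^k/k!
a^5/5! = 83.957700
Σ terms (k=0..5): 1.00000 + 6.31900 + 19.96488 + 42.05269 + 66.43274 + 83.95770 = 219.727016
B = 83.957700/219.727016 = 0.382100

Final: 0.382100


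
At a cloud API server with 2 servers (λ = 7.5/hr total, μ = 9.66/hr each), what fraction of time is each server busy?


ρ = λ/(cμ) = 7.5/(2·9.66) = 7.5/19.32 = 0.3882

Final: 0.3882


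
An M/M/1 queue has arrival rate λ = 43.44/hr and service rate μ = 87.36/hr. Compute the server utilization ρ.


ρ = λ/μ = 43.44/87.36 = 0.4973

Final: 0.4973


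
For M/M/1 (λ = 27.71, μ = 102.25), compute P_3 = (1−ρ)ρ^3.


ρ = 27.71/102.25 = 0.2710
P_n = (1−ρ)·ρ^n = (1 − 0.2710)·0.2710^3 = 0.7290·0.019903 = 0.014509

Final: 0.014509


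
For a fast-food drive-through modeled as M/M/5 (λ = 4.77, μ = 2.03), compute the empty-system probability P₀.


a = λ/μ = 4.77/2.03 = 2.3498; ρ = a/c = 0.4700
Σ_{k=0}^{4} a^k/k! (terms k=0..4) = 1.00000 + 2.34975 + 2.76067 + 2.16230 + 1.27022 = 9.54294
Tail: a^5/(5!(1−ρ)) = 71.63276/(120·0.5300) = 1.12620
P₀ = 1/(9.54294 + 1.12620) = 1/10.66914 = 0.093728

Final: 0.093728


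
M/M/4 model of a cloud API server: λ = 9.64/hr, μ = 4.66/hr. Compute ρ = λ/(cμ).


ρ = λ/(cμ) = 9.64/(4·4.66) = 9.64/18.64 = 0.5172

Final: 0.5172


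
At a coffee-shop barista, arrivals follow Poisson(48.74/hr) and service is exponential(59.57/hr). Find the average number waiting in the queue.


ρ = 48.74/59.57 = 0.8182
Lq = ρ²/(1−ρ) = 0.6694/0.1818 = 3.6823

Final: 3.6823


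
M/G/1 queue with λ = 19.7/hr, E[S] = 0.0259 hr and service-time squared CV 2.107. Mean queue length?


ρ = λ·E[S] = 19.7·0.0259 = 0.5102
Lq = ρ²(1+C_s²)/(2(1−ρ)) = 0.2603·(1+2.107)/(2·0.4898)
= 0.2603·3.1070/0.9795 = 0.82575

Final: 0.82575


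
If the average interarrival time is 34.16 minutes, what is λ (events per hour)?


λ = 1/(interarrival time) in consistent units.
1 hour = 60 min, so λ = 60/34.16 = 1.7564 per hour

Final: 1.7564 /hr


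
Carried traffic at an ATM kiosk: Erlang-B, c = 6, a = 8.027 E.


B(6,8.027) = 0.391220 (Erlang-B)
Carried load = a(1 − B) = 8.027·(1 − 0.391220) = 8.027·0.608780 = 4.8867 E

Final: 4.8867 Erlangs


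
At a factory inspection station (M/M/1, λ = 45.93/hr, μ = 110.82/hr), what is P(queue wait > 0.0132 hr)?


ρ = 45.93/110.82 = 0.4145
P(Wq > t) = ρ·e^{−(μ−λ)t} = 0.4145·e^{−0.8565}
= 0.4145·0.424625 = 0.175988

Final: 0.175988


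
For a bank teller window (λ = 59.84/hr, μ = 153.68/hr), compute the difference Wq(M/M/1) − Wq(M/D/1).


ρ = 59.84/153.68 = 0.3894
Wq(M/M/1) = ρ/(μ−λ) = 0.3894/93.84 = 0.004149 hr
Wq(M/D/1) = ρ/(2(μ−λ)) = 0.002075 hr
Savings = 0.004149 − 0.002075 = 0.002075 hr

Final: 0.002075 hr


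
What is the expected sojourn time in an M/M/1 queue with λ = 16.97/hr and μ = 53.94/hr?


W = 1/(μ−λ) = 1/(53.94 − 16.97) = 1/36.97 = 0.02705 hr

Final: 0.02705 hr


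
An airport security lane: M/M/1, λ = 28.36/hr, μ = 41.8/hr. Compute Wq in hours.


ρ = 28.36/41.8 = 0.6785
Wq = ρ/(μ−λ) = 0.6785/(41.8 − 28.36) = 0.6785/13.44 = 0.05048 hr

Final: 0.05048 hr


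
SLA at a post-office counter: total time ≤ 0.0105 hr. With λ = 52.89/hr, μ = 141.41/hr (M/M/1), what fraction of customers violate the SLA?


W ~ Exponential(μ−λ) for M/M/1.
μ − λ = 141.41 − 52.89 = 88.5200
P(W > t) = e^{−(μ−λ)t} = e^{−0.9295} = 0.394767

Final: 0.394767


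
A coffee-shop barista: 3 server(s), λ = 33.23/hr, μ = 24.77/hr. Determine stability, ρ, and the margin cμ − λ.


Total capacity cμ = 3·24.77 = 74.31/hr
ρ = λ/(cμ) = 33.23/74.31 = 0.4472
Stable ⇔ ρ < 1: YES
Spare capacity = cμ − λ = 74.31 − 33.23 = 41.08/hr

Final: ρ = 0.4472; stable; margin = 41.08/hr


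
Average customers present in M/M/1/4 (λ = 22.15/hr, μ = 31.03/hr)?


ρ = 22.15/31.03 = 0.7138
L = ρ[1 − (K+1)ρ^K + Kρ^(K+1)] / [(1−ρ)(1−ρ^(K+1))]
Numerator: 0.7138·(1 − 5·0.259638 + 4·0.185336) = 0.316335
Denominator: (0.2862)·(0.814664) = 0.233136
L = 0.316335/0.233136 = 1.3569

Final: 1.3569


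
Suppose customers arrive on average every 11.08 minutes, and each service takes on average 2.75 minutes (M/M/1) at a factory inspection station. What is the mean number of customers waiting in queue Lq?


λ = 60/11.08 = 5.4152 /hr
μ = 60/2.75 = 21.8182 /hr
ρ = λ/μ = 5.4152/21.8182 = 0.2482
Lq = ρ²/(1−ρ) = 0.06160/0.7518 = 0.08194

Final: 0.08194


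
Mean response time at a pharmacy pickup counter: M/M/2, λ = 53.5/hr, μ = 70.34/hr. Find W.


a = 0.7606; ρ = 0.3803; P₀ = 0.448965
Lq = P₀·a^c·ρ/(c!(1−ρ)²) = 0.12860
Wq = Lq/λ = 0.12860/53.5 = 0.002404 hr
W = Wq + 1/μ = 0.002404 + 0.01422 = 0.01662 hr

Final: 0.01662 hr


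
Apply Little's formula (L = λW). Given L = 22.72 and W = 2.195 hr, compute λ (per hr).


λ = L/W = 22.72/2.195 = 10.3508 /hr

Final: 10.3508 /hr


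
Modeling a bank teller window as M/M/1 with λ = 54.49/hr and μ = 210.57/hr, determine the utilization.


ρ = λ/μ = 54.49/210.57 = 0.2588

Final: 0.2588


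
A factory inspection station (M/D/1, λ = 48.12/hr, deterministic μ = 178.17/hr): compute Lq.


ρ = 48.12/178.17 = 0.2701
M/D/1: Lq = ρ²/(2(1−ρ)) = 0.07294/(2·0.7299) = 0.04997

Final: 0.04997


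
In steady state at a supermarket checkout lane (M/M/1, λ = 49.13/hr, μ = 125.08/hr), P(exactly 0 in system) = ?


ρ = 49.13/125.08 = 0.3928
P_n = (1−ρ)·ρ^n = (1 − 0.3928)·0.3928^0 = 0.6072·1.000000 = 0.607211

Final: 0.607211


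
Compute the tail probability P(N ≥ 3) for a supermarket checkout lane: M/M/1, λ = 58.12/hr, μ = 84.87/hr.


ρ = 58.12/84.87 = 0.6848
P(N ≥ n) = ρ^n = 0.6848^3 = 0.321155

Final: 0.321155


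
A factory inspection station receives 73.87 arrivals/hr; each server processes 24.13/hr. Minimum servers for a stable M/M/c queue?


Stability requires cμ > λ ⇔ c > λ/μ.
λ/μ = 73.87/24.13 = 3.0613
Minimum integer c = ⌊3.0613⌋ + 1 = 4
Check: 4·24.13 = 96.52 > 73.87, while 3·24.13 = 72.39 ≤ 73.87

Final: 4 servers


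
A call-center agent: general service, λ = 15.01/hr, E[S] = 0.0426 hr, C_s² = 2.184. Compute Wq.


ρ = λ·E[S] = 15.01·0.0426 = 0.6394
E[S²] = E[S]²(1+C_s²) = 0.0426²·(1+2.184) = 0.005778
Wq = λ·E[S²]/(2(1−ρ)) = 15.01·0.005778/(2·0.3606) = 0.12027 hr

Final: 0.12027 hr


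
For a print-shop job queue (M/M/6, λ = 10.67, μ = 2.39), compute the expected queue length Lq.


a = λ/μ = 4.4644; ρ = a/6 = 0.7441
P₀ = 0.009564
Lq = P₀·a^c·ρ / (c!·(1−ρ)²) = 0.009564·7917.70125·0.7441/(720·0.06550)
= 1.19476

Final: 1.19476


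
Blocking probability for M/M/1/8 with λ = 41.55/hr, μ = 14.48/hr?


ρ = λ/μ = 41.55/14.48 = 2.8695
P_K = (1−ρ)ρ^K/(1−ρ^(K+1)) = (-1.8695·4596.420258)/(1 − 13189.313655)
= -8592.893397/-13188.313655 = 0.651554

Final: 0.651554


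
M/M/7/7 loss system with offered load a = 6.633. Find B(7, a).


B(c,a) = (a^c/c!) / Σ_{k=0}^{c} a^k/k!
a^7/7! = 112.082922
Σ terms (k=0..7): 1.00000 + 6.63300 + 21.99834 + 48.63834 + 80.65453 + 106.99630 + 118.28440 + 112.08292 = 496.287833
B = 112.082922/496.287833 = 0.225843

Final: 0.225843


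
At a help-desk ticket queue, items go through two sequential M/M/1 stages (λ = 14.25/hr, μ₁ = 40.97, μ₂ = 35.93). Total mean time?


Each node sees arrival rate λ = 14.25/hr (tandem ⇒ throughput preserved).
W₁ = 1/(μ₁−λ) = 1/(40.97−14.25) = 0.03743 hr
W₂ = 1/(μ₂−λ) = 1/(35.93−14.25) = 0.04613 hr
W_total = W₁ + W₂ = 0.03743 + 0.04613 = 0.08355 hr

Final: 0.08355 hr


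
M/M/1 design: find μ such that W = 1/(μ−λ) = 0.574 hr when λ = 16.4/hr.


W = 1/(μ−λ) ⇒ μ − λ = 1/W = 1/0.574 = 1.7422
μ = λ + 1/W = 16.4 + 1.7422 = 18.1422 per hr

Final: 18.1422 /hr


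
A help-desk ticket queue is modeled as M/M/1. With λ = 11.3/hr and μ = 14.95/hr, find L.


ρ = λ/μ = 11.3/14.95 = 0.7559
L = ρ/(1−ρ) = 0.7559/(1 − 0.7559) = 0.7559/0.2441 = 3.0959

Final: 3.0959


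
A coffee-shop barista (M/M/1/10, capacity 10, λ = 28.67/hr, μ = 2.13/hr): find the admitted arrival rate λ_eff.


ρ = 13.4601; P_K = (1−ρ)ρ^10/(1−ρ^11) = 0.925706
λ_eff = λ(1 − P_K) = 28.67·(1 − 0.925706) = 28.67·0.074294 = 2.1300 /hr

Final: 2.1300 /hr


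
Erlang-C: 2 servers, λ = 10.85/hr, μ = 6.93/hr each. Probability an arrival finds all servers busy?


a = λ/μ = 1.5657; ρ = a/2 = 0.7828
P₀ = 0.121813 (from M/M/c formula)
C(c,a) = [a^c/(c!(1−ρ))]·P₀ = [2.45128/(2·0.2172)]·0.121813
= 5.64365·0.121813 = 0.687470

Final: 0.687470


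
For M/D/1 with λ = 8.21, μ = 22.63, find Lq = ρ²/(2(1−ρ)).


ρ = 8.21/22.63 = 0.3628
M/D/1: Lq = ρ²/(2(1−ρ)) = 0.1316/(2·0.6372) = 0.10328

Final: 0.10328


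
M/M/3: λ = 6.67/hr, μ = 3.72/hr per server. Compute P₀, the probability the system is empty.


a = λ/μ = 6.67/3.72 = 1.7930; ρ = a/c = 0.5977
Σ_{k=0}^{2} a^k/k! (terms k=0..2) = 1.00000 + 1.79301 + 1.60744 = 4.40045
Tail: a^3/(3!(1−ρ)) = 5.76433/(6·0.4023) = 2.38790
P₀ = 1/(4.40045 + 2.38790) = 1/6.78835 = 0.147311

Final: 0.147311
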